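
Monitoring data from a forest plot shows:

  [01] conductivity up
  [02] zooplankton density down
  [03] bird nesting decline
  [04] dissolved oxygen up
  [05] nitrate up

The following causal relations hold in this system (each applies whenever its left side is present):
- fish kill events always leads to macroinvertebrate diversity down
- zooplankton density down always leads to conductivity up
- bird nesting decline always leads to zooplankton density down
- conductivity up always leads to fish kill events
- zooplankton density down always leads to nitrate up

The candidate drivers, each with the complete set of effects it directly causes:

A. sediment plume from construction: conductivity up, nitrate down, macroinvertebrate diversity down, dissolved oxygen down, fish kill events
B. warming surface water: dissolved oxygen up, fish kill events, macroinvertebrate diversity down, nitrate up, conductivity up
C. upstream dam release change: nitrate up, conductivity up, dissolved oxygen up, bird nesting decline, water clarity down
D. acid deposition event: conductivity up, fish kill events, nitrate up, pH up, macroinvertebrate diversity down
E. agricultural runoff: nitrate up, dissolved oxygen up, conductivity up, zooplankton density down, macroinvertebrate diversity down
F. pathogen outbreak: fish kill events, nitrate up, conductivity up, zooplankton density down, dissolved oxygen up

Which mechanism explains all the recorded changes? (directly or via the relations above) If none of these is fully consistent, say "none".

C

Testing each hypothesis:
(A) sediment plume from construction — fails on zooplankton density down, bird nesting decline, dissolved oxygen up, nitrate up (predicts dissolved oxygen down, not dissolved oxygen up; predicts nitrate down, not nitrate up)
(B) warming surface water — conductivity up +; zooplankton density down -; bird nesting decline -; dissolved oxygen up +; nitrate up +
(C) upstream dam release change — accounts for every observation (zooplankton density down by bird nesting decline → zooplankton density down)
(D) acid deposition event — conductivity up +; zooplankton density down -; bird nesting decline -; dissolved oxygen up -; nitrate up +
(E) agricultural runoff — conductivity up +; zooplankton density down +; bird nesting decline -; dissolved oxygen up +; nitrate up +
(F) pathogen outbreak — conductivity up +; zooplankton density down +; bird nesting decline -; dissolved oxygen up +; nitrate up +
(C) is the only candidate with no mismatches.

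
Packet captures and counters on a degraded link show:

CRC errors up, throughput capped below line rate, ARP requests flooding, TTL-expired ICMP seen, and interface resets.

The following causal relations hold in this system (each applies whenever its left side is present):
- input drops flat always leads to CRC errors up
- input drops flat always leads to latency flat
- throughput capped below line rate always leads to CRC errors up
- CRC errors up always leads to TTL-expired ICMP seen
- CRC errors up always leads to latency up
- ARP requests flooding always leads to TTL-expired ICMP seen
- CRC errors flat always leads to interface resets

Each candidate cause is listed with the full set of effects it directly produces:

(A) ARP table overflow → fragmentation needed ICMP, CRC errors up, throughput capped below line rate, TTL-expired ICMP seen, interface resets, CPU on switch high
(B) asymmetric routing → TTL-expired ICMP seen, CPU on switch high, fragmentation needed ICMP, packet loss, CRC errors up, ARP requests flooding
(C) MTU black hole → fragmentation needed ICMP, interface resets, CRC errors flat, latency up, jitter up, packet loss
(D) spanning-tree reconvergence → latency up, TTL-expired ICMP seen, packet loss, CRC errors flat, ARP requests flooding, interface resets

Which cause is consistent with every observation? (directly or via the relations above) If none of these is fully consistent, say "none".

none

Testing each hypothesis:
(A) ARP table overflow — does not account for ARP requests flooding
(B) asymmetric routing — CRC errors up match; throughput capped below line rate miss; ARP requests flooding match; TTL-expired ICMP seen match; interface resets miss
(C) MTU black hole — CRC errors up miss; throughput capped below line rate miss; ARP requests flooding miss; TTL-expired ICMP seen miss; interface resets match
(D) spanning-tree reconvergence — CRC errors up miss; throughput capped below line rate miss; ARP requests flooding match; TTL-expired ICMP seen match; interface resets match
None of the listed candidates fits everything.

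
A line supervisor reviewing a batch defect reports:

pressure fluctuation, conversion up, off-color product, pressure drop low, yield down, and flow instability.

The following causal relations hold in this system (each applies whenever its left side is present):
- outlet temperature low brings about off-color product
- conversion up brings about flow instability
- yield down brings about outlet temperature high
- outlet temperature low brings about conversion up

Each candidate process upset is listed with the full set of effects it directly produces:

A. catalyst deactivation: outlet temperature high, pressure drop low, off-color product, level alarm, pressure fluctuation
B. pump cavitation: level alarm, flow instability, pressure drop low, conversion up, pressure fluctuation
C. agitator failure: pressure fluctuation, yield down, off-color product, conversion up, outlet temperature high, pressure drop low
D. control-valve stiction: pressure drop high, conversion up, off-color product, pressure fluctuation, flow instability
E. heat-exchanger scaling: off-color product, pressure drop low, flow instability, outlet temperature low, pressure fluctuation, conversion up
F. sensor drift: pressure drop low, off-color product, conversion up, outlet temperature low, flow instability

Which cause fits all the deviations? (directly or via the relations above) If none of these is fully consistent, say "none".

C

Per-candidate check:
(A) catalyst deactivation — does not account for conversion up, yield down, flow instability
(B) pump cavitation — pressure fluctuation yes; conversion up yes; off-color product NO; pressure drop low yes; yield down NO; flow instability yes
(C) agitator failure — accounts for every observation (flow instability through conversion up → flow instability)
(D) control-valve stiction — fails on pressure drop low, yield down (predicts pressure drop high, not pressure drop low)
(E) heat-exchanger scaling — pressure fluctuation yes; conversion up yes; off-color product yes; pressure drop low yes; yield down NO; flow instability yes
(F) sensor drift — pressure fluctuation NO; conversion up yes; off-color product yes; pressure drop low yes; yield down NO; flow instability yes
(C) alone accounts for all the evidence.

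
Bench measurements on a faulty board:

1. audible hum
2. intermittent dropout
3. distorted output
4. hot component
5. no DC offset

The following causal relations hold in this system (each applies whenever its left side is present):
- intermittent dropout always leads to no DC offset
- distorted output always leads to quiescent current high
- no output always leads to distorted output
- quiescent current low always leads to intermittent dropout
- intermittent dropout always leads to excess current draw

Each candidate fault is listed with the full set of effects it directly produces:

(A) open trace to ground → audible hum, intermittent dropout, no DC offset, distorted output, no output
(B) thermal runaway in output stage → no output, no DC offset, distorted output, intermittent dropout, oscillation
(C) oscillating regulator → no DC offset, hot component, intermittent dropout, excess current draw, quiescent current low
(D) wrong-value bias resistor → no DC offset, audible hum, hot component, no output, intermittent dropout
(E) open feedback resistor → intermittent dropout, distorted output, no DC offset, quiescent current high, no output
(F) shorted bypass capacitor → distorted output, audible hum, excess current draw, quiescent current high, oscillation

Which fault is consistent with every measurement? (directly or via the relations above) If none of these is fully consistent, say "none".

Testing each hypothesis:
(A) open trace to ground — does not account for hot component
(B) thermal runaway in output stage — does not account for audible hum, hot component
(C) oscillating regulator — audible hum ✗; intermittent dropout ✓; distorted output ✗; hot component ✓; no DC offset ✓
(D) wrong-value bias resistor — accounts for every observation (distorted output through no output → distorted output)
(E) open feedback resistor — audible hum ✗; intermittent dropout ✓; distorted output ✓; hot component ✗; no DC offset ✓
(F) shorted bypass capacitor — does not account for intermittent dropout, hot component, no DC offset
(D) alone accounts for all the evidence.

D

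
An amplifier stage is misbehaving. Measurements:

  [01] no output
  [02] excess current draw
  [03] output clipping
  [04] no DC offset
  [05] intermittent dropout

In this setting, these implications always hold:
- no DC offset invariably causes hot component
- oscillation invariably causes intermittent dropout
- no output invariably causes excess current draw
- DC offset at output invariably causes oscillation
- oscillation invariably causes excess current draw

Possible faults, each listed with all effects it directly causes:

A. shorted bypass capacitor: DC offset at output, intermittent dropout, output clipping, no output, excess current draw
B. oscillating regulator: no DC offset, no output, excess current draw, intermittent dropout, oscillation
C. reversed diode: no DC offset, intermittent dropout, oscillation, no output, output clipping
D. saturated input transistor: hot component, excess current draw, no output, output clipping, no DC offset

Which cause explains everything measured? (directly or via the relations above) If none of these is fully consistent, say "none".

Per-candidate check:
(A) shorted bypass capacitor — fails on no DC offset (predicts DC offset at output, not no DC offset)
(B) oscillating regulator — does not account for output clipping
(C) reversed diode — no output yes; excess current draw yes (through no output → excess current draw); output clipping yes; no DC offset yes; intermittent dropout yes
(D) saturated input transistor — does not account for intermittent dropout
(C) is the only candidate with no mismatches.

C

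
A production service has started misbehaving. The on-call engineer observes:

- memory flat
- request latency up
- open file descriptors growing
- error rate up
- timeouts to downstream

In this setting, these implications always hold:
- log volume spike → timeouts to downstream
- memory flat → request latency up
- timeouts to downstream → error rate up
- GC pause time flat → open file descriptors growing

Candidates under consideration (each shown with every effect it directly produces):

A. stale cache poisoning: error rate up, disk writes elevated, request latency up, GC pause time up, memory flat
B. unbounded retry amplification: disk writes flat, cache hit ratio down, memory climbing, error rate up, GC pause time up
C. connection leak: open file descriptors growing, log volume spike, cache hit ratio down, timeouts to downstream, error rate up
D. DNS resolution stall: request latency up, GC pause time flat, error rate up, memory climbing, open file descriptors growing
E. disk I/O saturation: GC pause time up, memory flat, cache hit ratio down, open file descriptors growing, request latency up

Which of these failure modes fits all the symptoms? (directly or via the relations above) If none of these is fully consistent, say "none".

For each candidate, compare predicted effects to what was observed:
(A) stale cache poisoning — memory flat +; request latency up +; open file descriptors growing -; error rate up +; timeouts to downstream -
(B) unbounded retry amplification — fails on memory flat, request latency up, open file descriptors growing, timeouts to downstream (predicts memory climbing, not memory flat)
(C) connection leak — memory flat -; request latency up -; open file descriptors growing +; error rate up +; timeouts to downstream +
(D) DNS resolution stall — memory flat -; request latency up +; open file descriptors growing +; error rate up +; timeouts to downstream -
(E) disk I/O saturation — memory flat +; request latency up +; open file descriptors growing +; error rate up -; timeouts to downstream -
None of the listed candidates fits everything.

none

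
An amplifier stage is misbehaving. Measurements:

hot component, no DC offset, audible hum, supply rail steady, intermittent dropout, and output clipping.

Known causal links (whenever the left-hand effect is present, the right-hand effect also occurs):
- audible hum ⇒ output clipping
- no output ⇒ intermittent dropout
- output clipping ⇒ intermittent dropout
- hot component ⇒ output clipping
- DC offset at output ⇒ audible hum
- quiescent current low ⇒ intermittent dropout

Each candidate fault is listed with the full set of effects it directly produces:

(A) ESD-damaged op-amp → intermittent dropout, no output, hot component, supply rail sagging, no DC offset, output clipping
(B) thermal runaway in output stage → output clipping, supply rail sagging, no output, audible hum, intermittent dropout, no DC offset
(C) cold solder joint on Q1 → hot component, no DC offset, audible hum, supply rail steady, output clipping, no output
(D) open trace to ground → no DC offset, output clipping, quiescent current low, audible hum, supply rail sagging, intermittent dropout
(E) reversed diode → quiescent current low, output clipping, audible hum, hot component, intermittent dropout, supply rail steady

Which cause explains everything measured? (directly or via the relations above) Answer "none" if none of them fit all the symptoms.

For each candidate, compare predicted effects to what was observed:
(A) ESD-damaged op-amp — hot component yes; no DC offset yes; audible hum NO; supply rail steady NO; intermittent dropout yes; output clipping yes
(B) thermal runaway in output stage — fails on hot component, supply rail steady (predicts supply rail sagging, not supply rail steady)
(C) cold solder joint on Q1 — accounts for every observation (intermittent dropout via output clipping → intermittent dropout)
(D) open trace to ground — hot component NO; no DC offset yes; audible hum yes; supply rail steady NO; intermittent dropout yes; output clipping yes
(E) reversed diode — hot component yes; no DC offset NO; audible hum yes; supply rail steady yes; intermittent dropout yes; output clipping yes
(C) alone accounts for all the evidence.

C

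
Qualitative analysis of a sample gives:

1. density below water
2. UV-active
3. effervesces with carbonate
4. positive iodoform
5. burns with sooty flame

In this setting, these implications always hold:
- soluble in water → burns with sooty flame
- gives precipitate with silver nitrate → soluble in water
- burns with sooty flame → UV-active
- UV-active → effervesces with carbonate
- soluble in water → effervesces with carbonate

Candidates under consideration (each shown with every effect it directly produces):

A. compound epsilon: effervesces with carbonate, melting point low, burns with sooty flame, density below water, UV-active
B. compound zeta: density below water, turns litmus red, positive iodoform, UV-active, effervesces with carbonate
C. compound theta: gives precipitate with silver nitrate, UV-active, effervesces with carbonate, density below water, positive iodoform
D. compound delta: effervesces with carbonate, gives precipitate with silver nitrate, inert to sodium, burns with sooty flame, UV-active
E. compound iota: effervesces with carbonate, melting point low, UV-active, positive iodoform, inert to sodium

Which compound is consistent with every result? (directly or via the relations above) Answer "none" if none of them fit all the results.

For each candidate, compare predicted effects to what was observed:
(A) compound epsilon — density below water +; UV-active +; effervesces with carbonate +; positive iodoform -; burns with sooty flame +
(B) compound zeta — density below water +; UV-active +; effervesces with carbonate +; positive iodoform +; burns with sooty flame -
(C) compound theta — accounts for every observation (burns with sooty flame via gives precipitate with silver nitrate → soluble in water → burns with sooty flame)
(D) compound delta — does not account for density below water, positive iodoform
(E) compound iota — does not account for density below water, burns with sooty flame
(C) alone accounts for all the evidence.

C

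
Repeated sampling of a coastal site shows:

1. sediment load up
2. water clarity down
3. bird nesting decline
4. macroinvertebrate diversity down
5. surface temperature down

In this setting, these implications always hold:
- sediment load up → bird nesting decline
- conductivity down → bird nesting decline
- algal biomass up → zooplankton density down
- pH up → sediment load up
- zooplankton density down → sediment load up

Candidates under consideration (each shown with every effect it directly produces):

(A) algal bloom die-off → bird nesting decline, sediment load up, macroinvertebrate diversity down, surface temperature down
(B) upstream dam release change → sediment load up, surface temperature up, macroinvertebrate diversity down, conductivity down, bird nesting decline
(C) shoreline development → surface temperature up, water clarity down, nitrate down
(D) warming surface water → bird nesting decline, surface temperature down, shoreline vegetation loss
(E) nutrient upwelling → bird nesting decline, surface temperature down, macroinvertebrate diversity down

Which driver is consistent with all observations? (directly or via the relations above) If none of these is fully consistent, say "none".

Checking each candidate against the observations:
(A) algal bloom die-off — does not account for water clarity down
(B) upstream dam release change — fails on water clarity down, surface temperature down (predicts surface temperature up, not surface temperature down)
(C) shoreline development — fails on sediment load up, bird nesting decline, macroinvertebrate diversity down, surface temperature down (predicts surface temperature up, not surface temperature down)
(D) warming surface water — sediment load up NO; water clarity down NO; bird nesting decline yes; macroinvertebrate diversity down NO; surface temperature down yes
(E) nutrient upwelling — sediment load up NO; water clarity down NO; bird nesting decline yes; macroinvertebrate diversity down yes; surface temperature down yes
Every candidate fails on at least one observation.

none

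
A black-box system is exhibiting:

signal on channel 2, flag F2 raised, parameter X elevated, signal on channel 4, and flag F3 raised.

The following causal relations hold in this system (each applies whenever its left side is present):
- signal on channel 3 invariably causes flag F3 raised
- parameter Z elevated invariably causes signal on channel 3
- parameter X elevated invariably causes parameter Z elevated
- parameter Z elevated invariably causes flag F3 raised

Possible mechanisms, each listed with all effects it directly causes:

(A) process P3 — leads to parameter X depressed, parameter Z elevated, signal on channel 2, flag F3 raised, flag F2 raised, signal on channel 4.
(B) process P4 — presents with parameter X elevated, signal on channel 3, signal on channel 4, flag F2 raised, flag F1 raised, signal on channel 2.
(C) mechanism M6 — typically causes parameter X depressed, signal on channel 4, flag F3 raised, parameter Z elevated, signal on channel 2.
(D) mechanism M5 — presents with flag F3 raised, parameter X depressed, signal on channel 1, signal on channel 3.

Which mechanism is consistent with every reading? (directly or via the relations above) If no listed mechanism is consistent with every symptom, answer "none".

For each candidate, compare predicted effects to what was observed:
(A) process P3 — signal on channel 2 +; flag F2 raised +; parameter X elevated -; signal on channel 4 +; flag F3 raised +
(B) process P4 — signal on channel 2 +; flag F2 raised +; parameter X elevated +; signal on channel 4 +; flag F3 raised + (via signal on channel 3 → flag F3 raised)
(C) mechanism M6 — signal on channel 2 +; flag F2 raised -; parameter X elevated -; signal on channel 4 +; flag F3 raised +
(D) mechanism M5 — signal on channel 2 -; flag F2 raised -; parameter X elevated -; signal on channel 4 -; flag F3 raised +
(B) is the only candidate with no mismatches.

B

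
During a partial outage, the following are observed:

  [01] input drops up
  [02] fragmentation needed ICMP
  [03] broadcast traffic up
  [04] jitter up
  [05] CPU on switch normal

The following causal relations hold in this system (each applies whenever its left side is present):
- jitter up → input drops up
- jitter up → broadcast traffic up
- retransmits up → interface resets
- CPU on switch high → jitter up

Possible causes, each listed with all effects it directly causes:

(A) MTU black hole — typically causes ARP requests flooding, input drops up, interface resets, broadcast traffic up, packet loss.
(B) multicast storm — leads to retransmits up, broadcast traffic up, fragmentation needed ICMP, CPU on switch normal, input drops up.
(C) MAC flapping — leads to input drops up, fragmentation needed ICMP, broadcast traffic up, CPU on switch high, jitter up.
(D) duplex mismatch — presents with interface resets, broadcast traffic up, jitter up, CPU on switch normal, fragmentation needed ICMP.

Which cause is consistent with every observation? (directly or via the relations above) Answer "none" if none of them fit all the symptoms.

D

For each candidate, compare predicted effects to what was observed:
(A) MTU black hole — input drops up match; fragmentation needed ICMP miss; broadcast traffic up match; jitter up miss; CPU on switch normal miss
(B) multicast storm — does not account for jitter up
(C) MAC flapping — input drops up match; fragmentation needed ICMP match; broadcast traffic up match; jitter up match; CPU on switch normal miss
(D) duplex mismatch — accounts for every observation (input drops up through jitter up → input drops up)
(D) alone accounts for all the evidence.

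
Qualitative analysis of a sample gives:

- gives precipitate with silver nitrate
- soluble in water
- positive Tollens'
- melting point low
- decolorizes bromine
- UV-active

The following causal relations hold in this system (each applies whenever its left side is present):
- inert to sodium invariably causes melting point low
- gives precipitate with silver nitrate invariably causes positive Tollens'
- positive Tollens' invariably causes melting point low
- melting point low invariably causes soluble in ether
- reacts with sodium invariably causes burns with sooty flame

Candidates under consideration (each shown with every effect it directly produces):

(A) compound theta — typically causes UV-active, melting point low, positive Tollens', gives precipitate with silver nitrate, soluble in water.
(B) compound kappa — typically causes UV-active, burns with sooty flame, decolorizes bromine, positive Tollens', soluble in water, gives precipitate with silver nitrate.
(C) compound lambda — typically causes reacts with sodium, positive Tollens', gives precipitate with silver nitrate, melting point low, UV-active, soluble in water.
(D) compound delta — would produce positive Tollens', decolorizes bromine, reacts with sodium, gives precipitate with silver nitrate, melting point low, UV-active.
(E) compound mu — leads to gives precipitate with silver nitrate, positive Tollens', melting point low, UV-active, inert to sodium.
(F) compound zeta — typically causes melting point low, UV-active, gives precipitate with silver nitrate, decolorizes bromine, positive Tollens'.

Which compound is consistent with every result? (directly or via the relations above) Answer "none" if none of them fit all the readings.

B

Checking each candidate against the observations:
(A) compound theta — does not account for decolorizes bromine
(B) compound kappa — accounts for every observation (melting point low by positive Tollens' → melting point low)
(C) compound lambda — does not account for decolorizes bromine
(D) compound delta — gives precipitate with silver nitrate +; soluble in water -; positive Tollens' +; melting point low +; decolorizes bromine +; UV-active +
(E) compound mu — gives precipitate with silver nitrate +; soluble in water -; positive Tollens' +; melting point low +; decolorizes bromine -; UV-active +
(F) compound zeta — gives precipitate with silver nitrate +; soluble in water -; positive Tollens' +; melting point low +; decolorizes bromine +; UV-active +
(B) alone accounts for all the evidence.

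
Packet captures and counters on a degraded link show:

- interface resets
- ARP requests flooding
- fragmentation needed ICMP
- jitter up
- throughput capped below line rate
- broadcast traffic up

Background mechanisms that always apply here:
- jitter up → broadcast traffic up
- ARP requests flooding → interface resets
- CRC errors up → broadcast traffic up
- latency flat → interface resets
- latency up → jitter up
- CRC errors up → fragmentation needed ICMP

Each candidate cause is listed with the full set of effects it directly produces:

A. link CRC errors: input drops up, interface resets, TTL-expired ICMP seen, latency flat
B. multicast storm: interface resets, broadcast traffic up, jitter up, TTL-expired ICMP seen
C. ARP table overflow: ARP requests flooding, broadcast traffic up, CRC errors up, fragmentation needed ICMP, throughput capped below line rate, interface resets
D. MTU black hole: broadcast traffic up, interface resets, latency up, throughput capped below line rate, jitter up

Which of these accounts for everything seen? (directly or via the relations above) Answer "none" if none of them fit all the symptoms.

For each candidate, compare predicted effects to what was observed:
(A) link CRC errors — does not account for ARP requests flooding, fragmentation needed ICMP, jitter up, throughput capped below line rate, broadcast traffic up
(B) multicast storm — interface resets +; ARP requests flooding -; fragmentation needed ICMP -; jitter up +; throughput capped below line rate -; broadcast traffic up +
(C) ARP table overflow — interface resets +; ARP requests flooding +; fragmentation needed ICMP +; jitter up -; throughput capped below line rate +; broadcast traffic up +
(D) MTU black hole — interface resets +; ARP requests flooding -; fragmentation needed ICMP -; jitter up +; throughput capped below line rate +; broadcast traffic up +
No candidate is consistent with all observations.

none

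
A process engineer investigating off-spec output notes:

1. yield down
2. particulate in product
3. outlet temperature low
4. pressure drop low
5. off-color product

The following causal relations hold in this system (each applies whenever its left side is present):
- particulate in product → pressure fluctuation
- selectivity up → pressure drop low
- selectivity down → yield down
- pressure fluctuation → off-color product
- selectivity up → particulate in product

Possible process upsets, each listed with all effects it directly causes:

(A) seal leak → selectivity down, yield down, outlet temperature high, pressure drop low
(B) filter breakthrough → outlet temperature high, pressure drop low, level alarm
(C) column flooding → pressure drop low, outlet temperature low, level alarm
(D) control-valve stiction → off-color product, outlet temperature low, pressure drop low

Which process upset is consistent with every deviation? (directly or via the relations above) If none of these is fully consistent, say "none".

Per-candidate check:
(A) seal leak — fails on particulate in product, outlet temperature low, off-color product (predicts outlet temperature high, not outlet temperature low)
(B) filter breakthrough — yield down ✗; particulate in product ✗; outlet temperature low ✗; pressure drop low ✓; off-color product ✗
(C) column flooding — does not account for yield down, particulate in product, off-color product
(D) control-valve stiction — yield down ✗; particulate in product ✗; outlet temperature low ✓; pressure drop low ✓; off-color product ✓
No candidate is consistent with all observations.

none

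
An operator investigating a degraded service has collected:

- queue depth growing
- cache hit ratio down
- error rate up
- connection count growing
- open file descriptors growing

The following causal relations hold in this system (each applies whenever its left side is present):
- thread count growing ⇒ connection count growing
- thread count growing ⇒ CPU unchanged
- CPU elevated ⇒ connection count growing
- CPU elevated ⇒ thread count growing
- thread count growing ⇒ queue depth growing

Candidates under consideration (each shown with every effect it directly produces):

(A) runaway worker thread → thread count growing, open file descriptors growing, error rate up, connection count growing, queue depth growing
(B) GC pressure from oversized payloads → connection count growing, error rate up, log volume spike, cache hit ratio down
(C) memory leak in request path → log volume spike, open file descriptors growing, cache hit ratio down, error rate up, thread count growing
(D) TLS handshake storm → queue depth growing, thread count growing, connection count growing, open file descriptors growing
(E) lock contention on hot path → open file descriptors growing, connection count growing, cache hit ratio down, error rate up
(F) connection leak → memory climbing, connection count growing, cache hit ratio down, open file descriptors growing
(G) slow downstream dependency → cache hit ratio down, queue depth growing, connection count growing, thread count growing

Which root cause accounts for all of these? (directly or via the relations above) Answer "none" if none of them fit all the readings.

Testing each hypothesis:
(A) runaway worker thread — does not account for cache hit ratio down
(B) GC pressure from oversized payloads — does not account for queue depth growing, open file descriptors growing
(C) memory leak in request path — queue depth growing yes (by thread count growing → queue depth growing); cache hit ratio down yes; error rate up yes; connection count growing yes (by thread count growing → connection count growing); open file descriptors growing yes
(D) TLS handshake storm — does not account for cache hit ratio down, error rate up
(E) lock contention on hot path — does not account for queue depth growing
(F) connection leak — queue depth growing NO; cache hit ratio down yes; error rate up NO; connection count growing yes; open file descriptors growing yes
(G) slow downstream dependency — queue depth growing yes; cache hit ratio down yes; error rate up NO; connection count growing yes; open file descriptors growing NO
(C) alone accounts for all the evidence.

C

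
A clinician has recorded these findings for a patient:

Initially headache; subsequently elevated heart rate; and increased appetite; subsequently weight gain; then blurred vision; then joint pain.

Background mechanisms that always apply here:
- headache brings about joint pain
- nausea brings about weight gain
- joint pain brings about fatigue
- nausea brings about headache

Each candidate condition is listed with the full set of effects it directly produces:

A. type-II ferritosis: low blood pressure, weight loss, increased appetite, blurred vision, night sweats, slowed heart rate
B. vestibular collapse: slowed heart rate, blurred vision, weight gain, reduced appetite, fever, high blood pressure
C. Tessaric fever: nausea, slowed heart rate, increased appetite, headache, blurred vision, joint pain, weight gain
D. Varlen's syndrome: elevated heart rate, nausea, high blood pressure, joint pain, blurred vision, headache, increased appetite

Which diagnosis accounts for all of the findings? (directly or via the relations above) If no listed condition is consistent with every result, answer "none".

Testing each hypothesis:
(A) type-II ferritosis — headache miss; elevated heart rate miss; increased appetite match; weight gain miss; blurred vision match; joint pain miss
(B) vestibular collapse — headache miss; elevated heart rate miss; increased appetite miss; weight gain match; blurred vision match; joint pain miss
(C) Tessaric fever — fails on elevated heart rate (predicts slowed heart rate, not elevated heart rate)
(D) Varlen's syndrome — headache match; elevated heart rate match; increased appetite match; weight gain match (by nausea → weight gain); blurred vision match; joint pain match
(D) alone accounts for all the evidence.

D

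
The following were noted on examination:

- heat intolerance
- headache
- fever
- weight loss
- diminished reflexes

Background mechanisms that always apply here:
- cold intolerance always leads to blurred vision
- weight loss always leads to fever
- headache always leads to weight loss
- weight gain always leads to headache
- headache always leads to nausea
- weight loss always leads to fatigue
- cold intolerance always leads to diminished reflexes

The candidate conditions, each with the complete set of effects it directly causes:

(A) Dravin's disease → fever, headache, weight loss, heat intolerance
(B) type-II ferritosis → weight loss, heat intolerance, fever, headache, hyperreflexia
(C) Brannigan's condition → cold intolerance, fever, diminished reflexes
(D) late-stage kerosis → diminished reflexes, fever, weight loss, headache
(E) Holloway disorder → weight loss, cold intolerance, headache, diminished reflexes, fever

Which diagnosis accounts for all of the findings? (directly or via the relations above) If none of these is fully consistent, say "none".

none

For each candidate, compare predicted effects to what was observed:
(A) Dravin's disease — heat intolerance +; headache +; fever +; weight loss +; diminished reflexes -
(B) type-II ferritosis — heat intolerance +; headache +; fever +; weight loss +; diminished reflexes -
(C) Brannigan's condition — heat intolerance -; headache -; fever +; weight loss -; diminished reflexes +
(D) late-stage kerosis — heat intolerance -; headache +; fever +; weight loss +; diminished reflexes +
(E) Holloway disorder — fails on heat intolerance (predicts cold intolerance, not heat intolerance)
None of the listed candidates fits everything.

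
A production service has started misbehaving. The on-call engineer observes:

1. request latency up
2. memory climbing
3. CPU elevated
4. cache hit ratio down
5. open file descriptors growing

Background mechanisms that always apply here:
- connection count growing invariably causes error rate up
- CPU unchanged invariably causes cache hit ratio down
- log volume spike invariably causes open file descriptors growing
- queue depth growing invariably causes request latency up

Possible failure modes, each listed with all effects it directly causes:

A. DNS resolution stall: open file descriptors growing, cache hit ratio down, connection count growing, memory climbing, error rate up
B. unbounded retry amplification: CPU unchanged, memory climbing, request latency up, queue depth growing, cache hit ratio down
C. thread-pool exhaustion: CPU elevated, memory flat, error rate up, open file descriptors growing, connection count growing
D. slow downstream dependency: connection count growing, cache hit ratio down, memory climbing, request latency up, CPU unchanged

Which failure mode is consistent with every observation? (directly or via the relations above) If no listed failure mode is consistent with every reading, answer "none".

none

Per-candidate check:
(A) DNS resolution stall — does not account for request latency up, CPU elevated
(B) unbounded retry amplification — request latency up match; memory climbing match; CPU elevated miss; cache hit ratio down match; open file descriptors growing miss
(C) thread-pool exhaustion — fails on request latency up, memory climbing, cache hit ratio down (predicts memory flat, not memory climbing)
(D) slow downstream dependency — fails on CPU elevated, open file descriptors growing (predicts CPU unchanged, not CPU elevated)
No candidate is consistent with all observations.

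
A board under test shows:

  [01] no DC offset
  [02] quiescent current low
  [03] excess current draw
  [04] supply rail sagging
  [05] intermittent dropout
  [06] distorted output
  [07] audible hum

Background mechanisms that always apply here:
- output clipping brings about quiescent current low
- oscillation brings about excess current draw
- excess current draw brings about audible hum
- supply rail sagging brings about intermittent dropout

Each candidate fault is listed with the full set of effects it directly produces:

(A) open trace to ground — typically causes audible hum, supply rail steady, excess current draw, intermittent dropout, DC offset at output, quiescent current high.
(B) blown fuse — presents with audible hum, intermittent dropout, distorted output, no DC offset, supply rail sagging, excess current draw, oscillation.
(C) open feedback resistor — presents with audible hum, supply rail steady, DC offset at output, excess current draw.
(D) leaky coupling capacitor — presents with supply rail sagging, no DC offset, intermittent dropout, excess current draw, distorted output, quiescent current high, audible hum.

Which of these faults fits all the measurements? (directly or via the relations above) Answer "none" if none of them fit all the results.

Testing each hypothesis:
(A) open trace to ground — no DC offset miss; quiescent current low miss; excess current draw match; supply rail sagging miss; intermittent dropout match; distorted output miss; audible hum match
(B) blown fuse — does not account for quiescent current low
(C) open feedback resistor — fails on no DC offset, quiescent current low, supply rail sagging, intermittent dropout, distorted output (predicts DC offset at output, not no DC offset; predicts supply rail steady, not supply rail sagging)
(D) leaky coupling capacitor — no DC offset match; quiescent current low miss; excess current draw match; supply rail sagging match; intermittent dropout match; distorted output match; audible hum match
None of the listed candidates fits everything.

none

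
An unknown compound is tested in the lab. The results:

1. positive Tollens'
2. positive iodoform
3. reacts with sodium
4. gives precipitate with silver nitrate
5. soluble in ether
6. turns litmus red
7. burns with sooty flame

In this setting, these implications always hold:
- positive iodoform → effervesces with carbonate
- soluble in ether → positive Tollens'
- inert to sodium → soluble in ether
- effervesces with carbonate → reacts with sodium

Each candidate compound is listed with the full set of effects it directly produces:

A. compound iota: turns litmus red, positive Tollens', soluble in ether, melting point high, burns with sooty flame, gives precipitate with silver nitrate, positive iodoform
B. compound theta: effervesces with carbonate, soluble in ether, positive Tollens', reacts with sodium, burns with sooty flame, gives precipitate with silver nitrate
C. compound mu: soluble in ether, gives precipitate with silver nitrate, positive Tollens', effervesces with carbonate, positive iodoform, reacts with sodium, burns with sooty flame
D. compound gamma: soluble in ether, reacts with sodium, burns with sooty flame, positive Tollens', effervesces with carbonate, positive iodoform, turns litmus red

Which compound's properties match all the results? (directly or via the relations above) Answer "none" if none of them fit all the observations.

Checking each candidate against the observations:
(A) compound iota — accounts for every observation (reacts with sodium via positive iodoform → effervesces with carbonate → reacts with sodium)
(B) compound theta — positive Tollens' match; positive iodoform miss; reacts with sodium match; gives precipitate with silver nitrate match; soluble in ether match; turns litmus red miss; burns with sooty flame match
(C) compound mu — does not account for turns litmus red
(D) compound gamma — does not account for gives precipitate with silver nitrate
(A) alone accounts for all the evidence.

A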